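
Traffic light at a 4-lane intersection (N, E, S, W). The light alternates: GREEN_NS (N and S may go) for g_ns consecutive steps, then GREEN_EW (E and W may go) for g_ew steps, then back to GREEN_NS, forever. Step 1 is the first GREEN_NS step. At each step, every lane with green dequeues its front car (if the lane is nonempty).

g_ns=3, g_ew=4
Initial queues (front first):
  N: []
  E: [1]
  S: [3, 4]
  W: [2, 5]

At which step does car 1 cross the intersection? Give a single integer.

Step 1 [NS]: N:empty,E:wait,S:car3-GO,W:wait | queues: N=0 E=1 S=1 W=2
Step 2 [NS]: N:empty,E:wait,S:car4-GO,W:wait | queues: N=0 E=1 S=0 W=2
Step 3 [NS]: N:empty,E:wait,S:empty,W:wait | queues: N=0 E=1 S=0 W=2
Step 4 [EW]: N:wait,E:car1-GO,S:wait,W:car2-GO | queues: N=0 E=0 S=0 W=1
Step 5 [EW]: N:wait,E:empty,S:wait,W:car5-GO | queues: N=0 E=0 S=0 W=0
Car 1 crosses at step 4

4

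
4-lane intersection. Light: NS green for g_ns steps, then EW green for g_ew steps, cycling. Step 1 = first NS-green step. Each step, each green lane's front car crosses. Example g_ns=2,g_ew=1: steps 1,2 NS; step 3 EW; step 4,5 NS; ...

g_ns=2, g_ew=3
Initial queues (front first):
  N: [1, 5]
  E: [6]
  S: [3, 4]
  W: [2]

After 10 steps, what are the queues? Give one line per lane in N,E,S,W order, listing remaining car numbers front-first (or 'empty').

Step 1 [NS]: N:car1-GO,E:wait,S:car3-GO,W:wait | queues: N=1 E=1 S=1 W=1
Step 2 [NS]: N:car5-GO,E:wait,S:car4-GO,W:wait | queues: N=0 E=1 S=0 W=1
Step 3 [EW]: N:wait,E:car6-GO,S:wait,W:car2-GO | queues: N=0 E=0 S=0 W=0

N: empty
E: empty
S: empty
W: empty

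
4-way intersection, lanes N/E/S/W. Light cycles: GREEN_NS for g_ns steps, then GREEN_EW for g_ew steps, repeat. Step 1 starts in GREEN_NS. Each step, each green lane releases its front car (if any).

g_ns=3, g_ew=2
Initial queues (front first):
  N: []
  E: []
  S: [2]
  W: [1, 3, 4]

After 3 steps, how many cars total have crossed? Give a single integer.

Step 1 [NS]: N:empty,E:wait,S:car2-GO,W:wait | queues: N=0 E=0 S=0 W=3
Step 2 [NS]: N:empty,E:wait,S:empty,W:wait | queues: N=0 E=0 S=0 W=3
Step 3 [NS]: N:empty,E:wait,S:empty,W:wait | queues: N=0 E=0 S=0 W=3
Cars crossed by step 3: 1

Answer: 1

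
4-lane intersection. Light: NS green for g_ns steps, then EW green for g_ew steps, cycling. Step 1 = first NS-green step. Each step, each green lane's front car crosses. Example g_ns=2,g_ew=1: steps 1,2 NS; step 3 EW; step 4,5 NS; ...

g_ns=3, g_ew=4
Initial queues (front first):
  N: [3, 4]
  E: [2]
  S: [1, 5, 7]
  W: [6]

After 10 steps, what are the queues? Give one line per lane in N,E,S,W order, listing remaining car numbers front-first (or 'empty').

Step 1 [NS]: N:car3-GO,E:wait,S:car1-GO,W:wait | queues: N=1 E=1 S=2 W=1
Step 2 [NS]: N:car4-GO,E:wait,S:car5-GO,W:wait | queues: N=0 E=1 S=1 W=1
Step 3 [NS]: N:empty,E:wait,S:car7-GO,W:wait | queues: N=0 E=1 S=0 W=1
Step 4 [EW]: N:wait,E:car2-GO,S:wait,W:car6-GO | queues: N=0 E=0 S=0 W=0

N: empty
E: empty
S: empty
W: empty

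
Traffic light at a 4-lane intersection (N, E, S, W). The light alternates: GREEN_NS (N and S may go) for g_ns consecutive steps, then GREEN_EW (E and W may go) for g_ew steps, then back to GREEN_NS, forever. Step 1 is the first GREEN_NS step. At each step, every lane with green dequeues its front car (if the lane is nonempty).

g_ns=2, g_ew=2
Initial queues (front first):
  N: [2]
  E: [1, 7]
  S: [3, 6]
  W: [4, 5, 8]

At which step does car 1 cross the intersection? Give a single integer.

Step 1 [NS]: N:car2-GO,E:wait,S:car3-GO,W:wait | queues: N=0 E=2 S=1 W=3
Step 2 [NS]: N:empty,E:wait,S:car6-GO,W:wait | queues: N=0 E=2 S=0 W=3
Step 3 [EW]: N:wait,E:car1-GO,S:wait,W:car4-GO | queues: N=0 E=1 S=0 W=2
Step 4 [EW]: N:wait,E:car7-GO,S:wait,W:car5-GO | queues: N=0 E=0 S=0 W=1
Step 5 [NS]: N:empty,E:wait,S:empty,W:wait | queues: N=0 E=0 S=0 W=1
Step 6 [NS]: N:empty,E:wait,S:empty,W:wait | queues: N=0 E=0 S=0 W=1
Step 7 [EW]: N:wait,E:empty,S:wait,W:car8-GO | queues: N=0 E=0 S=0 W=0
Car 1 crosses at step 3

3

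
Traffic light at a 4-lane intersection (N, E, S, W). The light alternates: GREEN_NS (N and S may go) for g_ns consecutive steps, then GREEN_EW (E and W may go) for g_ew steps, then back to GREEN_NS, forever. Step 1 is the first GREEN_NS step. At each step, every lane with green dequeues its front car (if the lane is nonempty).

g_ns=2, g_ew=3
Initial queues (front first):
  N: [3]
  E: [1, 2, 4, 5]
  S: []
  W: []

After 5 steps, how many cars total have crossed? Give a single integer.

Step 1 [NS]: N:car3-GO,E:wait,S:empty,W:wait | queues: N=0 E=4 S=0 W=0
Step 2 [NS]: N:empty,E:wait,S:empty,W:wait | queues: N=0 E=4 S=0 W=0
Step 3 [EW]: N:wait,E:car1-GO,S:wait,W:empty | queues: N=0 E=3 S=0 W=0
Step 4 [EW]: N:wait,E:car2-GO,S:wait,W:empty | queues: N=0 E=2 S=0 W=0
Step 5 [EW]: N:wait,E:car4-GO,S:wait,W:empty | queues: N=0 E=1 S=0 W=0
Cars crossed by step 5: 4

Answer: 4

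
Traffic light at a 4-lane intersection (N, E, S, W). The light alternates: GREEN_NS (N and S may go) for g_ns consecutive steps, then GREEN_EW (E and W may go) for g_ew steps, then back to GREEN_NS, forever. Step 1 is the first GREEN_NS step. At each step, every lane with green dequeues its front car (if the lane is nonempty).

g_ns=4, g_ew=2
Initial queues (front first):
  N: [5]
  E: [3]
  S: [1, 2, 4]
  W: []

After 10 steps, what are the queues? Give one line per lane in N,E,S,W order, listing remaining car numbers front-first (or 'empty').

Step 1 [NS]: N:car5-GO,E:wait,S:car1-GO,W:wait | queues: N=0 E=1 S=2 W=0
Step 2 [NS]: N:empty,E:wait,S:car2-GO,W:wait | queues: N=0 E=1 S=1 W=0
Step 3 [NS]: N:empty,E:wait,S:car4-GO,W:wait | queues: N=0 E=1 S=0 W=0
Step 4 [NS]: N:empty,E:wait,S:empty,W:wait | queues: N=0 E=1 S=0 W=0
Step 5 [EW]: N:wait,E:car3-GO,S:wait,W:empty | queues: N=0 E=0 S=0 W=0

N: empty
E: empty
S: empty
W: empty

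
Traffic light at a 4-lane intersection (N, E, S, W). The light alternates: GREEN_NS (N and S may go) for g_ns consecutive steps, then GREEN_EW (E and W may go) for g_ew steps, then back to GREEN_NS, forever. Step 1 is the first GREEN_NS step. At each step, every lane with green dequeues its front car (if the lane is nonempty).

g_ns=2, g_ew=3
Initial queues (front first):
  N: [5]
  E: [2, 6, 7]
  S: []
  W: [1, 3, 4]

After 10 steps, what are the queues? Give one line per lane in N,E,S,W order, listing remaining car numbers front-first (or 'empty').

Step 1 [NS]: N:car5-GO,E:wait,S:empty,W:wait | queues: N=0 E=3 S=0 W=3
Step 2 [NS]: N:empty,E:wait,S:empty,W:wait | queues: N=0 E=3 S=0 W=3
Step 3 [EW]: N:wait,E:car2-GO,S:wait,W:car1-GO | queues: N=0 E=2 S=0 W=2
Step 4 [EW]: N:wait,E:car6-GO,S:wait,W:car3-GO | queues: N=0 E=1 S=0 W=1
Step 5 [EW]: N:wait,E:car7-GO,S:wait,W:car4-GO | queues: N=0 E=0 S=0 W=0

N: empty
E: empty
S: empty
W: empty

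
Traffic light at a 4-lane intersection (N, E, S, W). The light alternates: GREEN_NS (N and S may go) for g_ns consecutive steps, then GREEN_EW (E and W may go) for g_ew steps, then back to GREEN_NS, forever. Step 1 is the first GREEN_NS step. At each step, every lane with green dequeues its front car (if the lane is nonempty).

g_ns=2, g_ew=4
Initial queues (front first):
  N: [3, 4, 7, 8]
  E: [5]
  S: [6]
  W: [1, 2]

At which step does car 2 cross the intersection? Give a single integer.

Step 1 [NS]: N:car3-GO,E:wait,S:car6-GO,W:wait | queues: N=3 E=1 S=0 W=2
Step 2 [NS]: N:car4-GO,E:wait,S:empty,W:wait | queues: N=2 E=1 S=0 W=2
Step 3 [EW]: N:wait,E:car5-GO,S:wait,W:car1-GO | queues: N=2 E=0 S=0 W=1
Step 4 [EW]: N:wait,E:empty,S:wait,W:car2-GO | queues: N=2 E=0 S=0 W=0
Step 5 [EW]: N:wait,E:empty,S:wait,W:empty | queues: N=2 E=0 S=0 W=0
Step 6 [EW]: N:wait,E:empty,S:wait,W:empty | queues: N=2 E=0 S=0 W=0
Step 7 [NS]: N:car7-GO,E:wait,S:empty,W:wait | queues: N=1 E=0 S=0 W=0
Step 8 [NS]: N:car8-GO,E:wait,S:empty,W:wait | queues: N=0 E=0 S=0 W=0
Car 2 crosses at step 4

4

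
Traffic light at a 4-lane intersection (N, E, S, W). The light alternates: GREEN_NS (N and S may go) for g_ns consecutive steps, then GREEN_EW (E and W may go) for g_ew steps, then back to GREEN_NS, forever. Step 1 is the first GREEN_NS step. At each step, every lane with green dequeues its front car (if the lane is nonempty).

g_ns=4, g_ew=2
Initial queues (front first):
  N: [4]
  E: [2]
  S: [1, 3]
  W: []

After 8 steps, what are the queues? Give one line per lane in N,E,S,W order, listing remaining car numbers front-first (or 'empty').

Step 1 [NS]: N:car4-GO,E:wait,S:car1-GO,W:wait | queues: N=0 E=1 S=1 W=0
Step 2 [NS]: N:empty,E:wait,S:car3-GO,W:wait | queues: N=0 E=1 S=0 W=0
Step 3 [NS]: N:empty,E:wait,S:empty,W:wait | queues: N=0 E=1 S=0 W=0
Step 4 [NS]: N:empty,E:wait,S:empty,W:wait | queues: N=0 E=1 S=0 W=0
Step 5 [EW]: N:wait,E:car2-GO,S:wait,W:empty | queues: N=0 E=0 S=0 W=0

N: empty
E: empty
S: empty
W: empty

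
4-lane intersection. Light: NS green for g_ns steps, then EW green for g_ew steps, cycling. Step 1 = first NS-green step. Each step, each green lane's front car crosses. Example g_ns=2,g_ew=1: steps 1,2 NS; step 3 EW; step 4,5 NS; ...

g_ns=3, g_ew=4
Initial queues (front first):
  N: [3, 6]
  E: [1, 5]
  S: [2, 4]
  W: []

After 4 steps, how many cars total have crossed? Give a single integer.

Step 1 [NS]: N:car3-GO,E:wait,S:car2-GO,W:wait | queues: N=1 E=2 S=1 W=0
Step 2 [NS]: N:car6-GO,E:wait,S:car4-GO,W:wait | queues: N=0 E=2 S=0 W=0
Step 3 [NS]: N:empty,E:wait,S:empty,W:wait | queues: N=0 E=2 S=0 W=0
Step 4 [EW]: N:wait,E:car1-GO,S:wait,W:empty | queues: N=0 E=1 S=0 W=0
Cars crossed by step 4: 5

Answer: 5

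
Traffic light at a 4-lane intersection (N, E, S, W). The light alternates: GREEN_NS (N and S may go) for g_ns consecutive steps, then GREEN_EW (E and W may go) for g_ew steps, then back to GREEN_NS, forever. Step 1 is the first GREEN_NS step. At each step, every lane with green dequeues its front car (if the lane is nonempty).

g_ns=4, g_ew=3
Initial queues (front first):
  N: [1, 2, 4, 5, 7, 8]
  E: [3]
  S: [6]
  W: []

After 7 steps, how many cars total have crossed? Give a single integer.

Answer: 6

Derivation:
Step 1 [NS]: N:car1-GO,E:wait,S:car6-GO,W:wait | queues: N=5 E=1 S=0 W=0
Step 2 [NS]: N:car2-GO,E:wait,S:empty,W:wait | queues: N=4 E=1 S=0 W=0
Step 3 [NS]: N:car4-GO,E:wait,S:empty,W:wait | queues: N=3 E=1 S=0 W=0
Step 4 [NS]: N:car5-GO,E:wait,S:empty,W:wait | queues: N=2 E=1 S=0 W=0
Step 5 [EW]: N:wait,E:car3-GO,S:wait,W:empty | queues: N=2 E=0 S=0 W=0
Step 6 [EW]: N:wait,E:empty,S:wait,W:empty | queues: N=2 E=0 S=0 W=0
Step 7 [EW]: N:wait,E:empty,S:wait,W:empty | queues: N=2 E=0 S=0 W=0
Cars crossed by step 7: 6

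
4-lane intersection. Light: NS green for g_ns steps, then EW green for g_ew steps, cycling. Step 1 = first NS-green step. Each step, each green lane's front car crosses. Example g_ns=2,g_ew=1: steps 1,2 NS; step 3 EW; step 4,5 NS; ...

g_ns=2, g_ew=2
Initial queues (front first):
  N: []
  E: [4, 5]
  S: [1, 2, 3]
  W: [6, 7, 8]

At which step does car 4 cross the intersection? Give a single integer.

Step 1 [NS]: N:empty,E:wait,S:car1-GO,W:wait | queues: N=0 E=2 S=2 W=3
Step 2 [NS]: N:empty,E:wait,S:car2-GO,W:wait | queues: N=0 E=2 S=1 W=3
Step 3 [EW]: N:wait,E:car4-GO,S:wait,W:car6-GO | queues: N=0 E=1 S=1 W=2
Step 4 [EW]: N:wait,E:car5-GO,S:wait,W:car7-GO | queues: N=0 E=0 S=1 W=1
Step 5 [NS]: N:empty,E:wait,S:car3-GO,W:wait | queues: N=0 E=0 S=0 W=1
Step 6 [NS]: N:empty,E:wait,S:empty,W:wait | queues: N=0 E=0 S=0 W=1
Step 7 [EW]: N:wait,E:empty,S:wait,W:car8-GO | queues: N=0 E=0 S=0 W=0
Car 4 crosses at step 3

3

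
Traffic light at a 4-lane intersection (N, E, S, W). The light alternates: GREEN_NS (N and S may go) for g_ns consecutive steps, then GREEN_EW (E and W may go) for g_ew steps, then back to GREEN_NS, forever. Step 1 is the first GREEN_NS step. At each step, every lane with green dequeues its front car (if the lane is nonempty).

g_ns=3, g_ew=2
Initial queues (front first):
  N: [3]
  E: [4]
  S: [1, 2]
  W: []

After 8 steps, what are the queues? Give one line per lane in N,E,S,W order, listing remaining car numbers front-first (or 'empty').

Step 1 [NS]: N:car3-GO,E:wait,S:car1-GO,W:wait | queues: N=0 E=1 S=1 W=0
Step 2 [NS]: N:empty,E:wait,S:car2-GO,W:wait | queues: N=0 E=1 S=0 W=0
Step 3 [NS]: N:empty,E:wait,S:empty,W:wait | queues: N=0 E=1 S=0 W=0
Step 4 [EW]: N:wait,E:car4-GO,S:wait,W:empty | queues: N=0 E=0 S=0 W=0

N: empty
E: empty
S: empty
W: empty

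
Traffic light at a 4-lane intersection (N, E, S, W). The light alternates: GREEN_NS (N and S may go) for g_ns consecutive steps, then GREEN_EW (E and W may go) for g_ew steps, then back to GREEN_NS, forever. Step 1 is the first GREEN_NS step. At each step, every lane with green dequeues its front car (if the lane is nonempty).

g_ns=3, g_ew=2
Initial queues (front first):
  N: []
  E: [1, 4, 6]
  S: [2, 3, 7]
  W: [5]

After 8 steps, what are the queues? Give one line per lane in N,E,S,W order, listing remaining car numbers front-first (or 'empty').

Step 1 [NS]: N:empty,E:wait,S:car2-GO,W:wait | queues: N=0 E=3 S=2 W=1
Step 2 [NS]: N:empty,E:wait,S:car3-GO,W:wait | queues: N=0 E=3 S=1 W=1
Step 3 [NS]: N:empty,E:wait,S:car7-GO,W:wait | queues: N=0 E=3 S=0 W=1
Step 4 [EW]: N:wait,E:car1-GO,S:wait,W:car5-GO | queues: N=0 E=2 S=0 W=0
Step 5 [EW]: N:wait,E:car4-GO,S:wait,W:empty | queues: N=0 E=1 S=0 W=0
Step 6 [NS]: N:empty,E:wait,S:empty,W:wait | queues: N=0 E=1 S=0 W=0
Step 7 [NS]: N:empty,E:wait,S:empty,W:wait | queues: N=0 E=1 S=0 W=0
Step 8 [NS]: N:empty,E:wait,S:empty,W:wait | queues: N=0 E=1 S=0 W=0

N: empty
E: 6
S: empty
W: empty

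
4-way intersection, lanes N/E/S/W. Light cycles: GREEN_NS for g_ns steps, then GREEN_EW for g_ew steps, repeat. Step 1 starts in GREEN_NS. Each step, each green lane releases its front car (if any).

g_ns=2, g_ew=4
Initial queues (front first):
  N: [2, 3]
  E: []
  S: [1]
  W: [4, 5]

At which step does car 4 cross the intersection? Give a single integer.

Step 1 [NS]: N:car2-GO,E:wait,S:car1-GO,W:wait | queues: N=1 E=0 S=0 W=2
Step 2 [NS]: N:car3-GO,E:wait,S:empty,W:wait | queues: N=0 E=0 S=0 W=2
Step 3 [EW]: N:wait,E:empty,S:wait,W:car4-GO | queues: N=0 E=0 S=0 W=1
Step 4 [EW]: N:wait,E:empty,S:wait,W:car5-GO | queues: N=0 E=0 S=0 W=0
Car 4 crosses at step 3

3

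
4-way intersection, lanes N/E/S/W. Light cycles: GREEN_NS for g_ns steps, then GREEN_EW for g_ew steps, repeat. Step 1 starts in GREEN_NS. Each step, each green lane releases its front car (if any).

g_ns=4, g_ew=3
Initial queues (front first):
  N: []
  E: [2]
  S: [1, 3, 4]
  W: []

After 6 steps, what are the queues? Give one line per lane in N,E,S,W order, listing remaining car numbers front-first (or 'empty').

Step 1 [NS]: N:empty,E:wait,S:car1-GO,W:wait | queues: N=0 E=1 S=2 W=0
Step 2 [NS]: N:empty,E:wait,S:car3-GO,W:wait | queues: N=0 E=1 S=1 W=0
Step 3 [NS]: N:empty,E:wait,S:car4-GO,W:wait | queues: N=0 E=1 S=0 W=0
Step 4 [NS]: N:empty,E:wait,S:empty,W:wait | queues: N=0 E=1 S=0 W=0
Step 5 [EW]: N:wait,E:car2-GO,S:wait,W:empty | queues: N=0 E=0 S=0 W=0

N: empty
E: empty
S: empty
W: empty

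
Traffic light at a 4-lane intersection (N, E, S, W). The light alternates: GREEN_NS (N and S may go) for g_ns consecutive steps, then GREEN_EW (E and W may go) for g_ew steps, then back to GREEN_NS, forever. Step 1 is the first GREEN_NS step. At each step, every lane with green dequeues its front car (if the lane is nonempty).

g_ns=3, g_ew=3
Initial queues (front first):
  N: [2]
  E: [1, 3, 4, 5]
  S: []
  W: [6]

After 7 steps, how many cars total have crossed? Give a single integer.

Step 1 [NS]: N:car2-GO,E:wait,S:empty,W:wait | queues: N=0 E=4 S=0 W=1
Step 2 [NS]: N:empty,E:wait,S:empty,W:wait | queues: N=0 E=4 S=0 W=1
Step 3 [NS]: N:empty,E:wait,S:empty,W:wait | queues: N=0 E=4 S=0 W=1
Step 4 [EW]: N:wait,E:car1-GO,S:wait,W:car6-GO | queues: N=0 E=3 S=0 W=0
Step 5 [EW]: N:wait,E:car3-GO,S:wait,W:empty | queues: N=0 E=2 S=0 W=0
Step 6 [EW]: N:wait,E:car4-GO,S:wait,W:empty | queues: N=0 E=1 S=0 W=0
Step 7 [NS]: N:empty,E:wait,S:empty,W:wait | queues: N=0 E=1 S=0 W=0
Cars crossed by step 7: 5

Answer: 5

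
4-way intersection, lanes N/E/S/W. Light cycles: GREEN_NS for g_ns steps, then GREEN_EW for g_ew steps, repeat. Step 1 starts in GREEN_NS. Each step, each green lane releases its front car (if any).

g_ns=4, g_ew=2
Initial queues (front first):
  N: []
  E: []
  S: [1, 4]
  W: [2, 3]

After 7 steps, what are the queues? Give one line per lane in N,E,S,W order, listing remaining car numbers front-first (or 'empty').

Step 1 [NS]: N:empty,E:wait,S:car1-GO,W:wait | queues: N=0 E=0 S=1 W=2
Step 2 [NS]: N:empty,E:wait,S:car4-GO,W:wait | queues: N=0 E=0 S=0 W=2
Step 3 [NS]: N:empty,E:wait,S:empty,W:wait | queues: N=0 E=0 S=0 W=2
Step 4 [NS]: N:empty,E:wait,S:empty,W:wait | queues: N=0 E=0 S=0 W=2
Step 5 [EW]: N:wait,E:empty,S:wait,W:car2-GO | queues: N=0 E=0 S=0 W=1
Step 6 [EW]: N:wait,E:empty,S:wait,W:car3-GO | queues: N=0 E=0 S=0 W=0

N: empty
E: empty
S: empty
W: empty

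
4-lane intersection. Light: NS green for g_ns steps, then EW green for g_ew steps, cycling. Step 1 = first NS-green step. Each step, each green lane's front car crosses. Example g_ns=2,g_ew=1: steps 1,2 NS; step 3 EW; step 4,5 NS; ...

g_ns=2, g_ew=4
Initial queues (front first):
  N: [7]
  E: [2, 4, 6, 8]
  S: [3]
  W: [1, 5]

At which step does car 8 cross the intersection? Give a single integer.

Step 1 [NS]: N:car7-GO,E:wait,S:car3-GO,W:wait | queues: N=0 E=4 S=0 W=2
Step 2 [NS]: N:empty,E:wait,S:empty,W:wait | queues: N=0 E=4 S=0 W=2
Step 3 [EW]: N:wait,E:car2-GO,S:wait,W:car1-GO | queues: N=0 E=3 S=0 W=1
Step 4 [EW]: N:wait,E:car4-GO,S:wait,W:car5-GO | queues: N=0 E=2 S=0 W=0
Step 5 [EW]: N:wait,E:car6-GO,S:wait,W:empty | queues: N=0 E=1 S=0 W=0
Step 6 [EW]: N:wait,E:car8-GO,S:wait,W:empty | queues: N=0 E=0 S=0 W=0
Car 8 crosses at step 6

6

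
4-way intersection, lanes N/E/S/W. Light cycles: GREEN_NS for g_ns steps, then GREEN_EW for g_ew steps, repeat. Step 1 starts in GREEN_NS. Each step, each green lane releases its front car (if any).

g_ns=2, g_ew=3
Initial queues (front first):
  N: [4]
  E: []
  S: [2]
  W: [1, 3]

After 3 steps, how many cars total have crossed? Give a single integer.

Step 1 [NS]: N:car4-GO,E:wait,S:car2-GO,W:wait | queues: N=0 E=0 S=0 W=2
Step 2 [NS]: N:empty,E:wait,S:empty,W:wait | queues: N=0 E=0 S=0 W=2
Step 3 [EW]: N:wait,E:empty,S:wait,W:car1-GO | queues: N=0 E=0 S=0 W=1
Cars crossed by step 3: 3

Answer: 3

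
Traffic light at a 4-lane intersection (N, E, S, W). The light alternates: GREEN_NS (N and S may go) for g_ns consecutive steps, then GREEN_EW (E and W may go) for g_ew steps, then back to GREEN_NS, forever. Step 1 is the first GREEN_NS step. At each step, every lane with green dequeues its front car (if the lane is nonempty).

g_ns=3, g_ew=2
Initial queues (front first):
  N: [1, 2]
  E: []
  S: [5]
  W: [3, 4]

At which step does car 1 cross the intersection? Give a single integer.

Step 1 [NS]: N:car1-GO,E:wait,S:car5-GO,W:wait | queues: N=1 E=0 S=0 W=2
Step 2 [NS]: N:car2-GO,E:wait,S:empty,W:wait | queues: N=0 E=0 S=0 W=2
Step 3 [NS]: N:empty,E:wait,S:empty,W:wait | queues: N=0 E=0 S=0 W=2
Step 4 [EW]: N:wait,E:empty,S:wait,W:car3-GO | queues: N=0 E=0 S=0 W=1
Step 5 [EW]: N:wait,E:empty,S:wait,W:car4-GO | queues: N=0 E=0 S=0 W=0
Car 1 crosses at step 1

1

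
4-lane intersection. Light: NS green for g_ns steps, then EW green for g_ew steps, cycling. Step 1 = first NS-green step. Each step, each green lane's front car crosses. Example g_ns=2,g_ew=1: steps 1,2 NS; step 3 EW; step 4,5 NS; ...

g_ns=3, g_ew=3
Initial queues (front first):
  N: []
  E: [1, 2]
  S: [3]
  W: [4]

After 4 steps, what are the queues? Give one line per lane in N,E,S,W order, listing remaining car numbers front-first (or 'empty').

Step 1 [NS]: N:empty,E:wait,S:car3-GO,W:wait | queues: N=0 E=2 S=0 W=1
Step 2 [NS]: N:empty,E:wait,S:empty,W:wait | queues: N=0 E=2 S=0 W=1
Step 3 [NS]: N:empty,E:wait,S:empty,W:wait | queues: N=0 E=2 S=0 W=1
Step 4 [EW]: N:wait,E:car1-GO,S:wait,W:car4-GO | queues: N=0 E=1 S=0 W=0

N: empty
E: 2
S: empty
W: empty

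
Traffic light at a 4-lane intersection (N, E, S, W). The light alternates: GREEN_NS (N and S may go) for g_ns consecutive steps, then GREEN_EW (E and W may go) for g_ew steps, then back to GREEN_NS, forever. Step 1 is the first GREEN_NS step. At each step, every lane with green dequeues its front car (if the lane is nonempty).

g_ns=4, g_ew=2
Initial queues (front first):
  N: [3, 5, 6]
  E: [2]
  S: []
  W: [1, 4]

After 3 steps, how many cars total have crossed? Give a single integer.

Answer: 3

Derivation:
Step 1 [NS]: N:car3-GO,E:wait,S:empty,W:wait | queues: N=2 E=1 S=0 W=2
Step 2 [NS]: N:car5-GO,E:wait,S:empty,W:wait | queues: N=1 E=1 S=0 W=2
Step 3 [NS]: N:car6-GO,E:wait,S:empty,W:wait | queues: N=0 E=1 S=0 W=2
Cars crossed by step 3: 3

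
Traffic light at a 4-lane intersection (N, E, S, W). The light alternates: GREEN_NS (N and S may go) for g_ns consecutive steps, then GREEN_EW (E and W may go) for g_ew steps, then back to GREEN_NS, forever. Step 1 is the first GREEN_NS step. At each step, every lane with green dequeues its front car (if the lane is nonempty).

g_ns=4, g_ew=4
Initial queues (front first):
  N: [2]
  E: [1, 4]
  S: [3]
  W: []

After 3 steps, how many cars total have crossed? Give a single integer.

Step 1 [NS]: N:car2-GO,E:wait,S:car3-GO,W:wait | queues: N=0 E=2 S=0 W=0
Step 2 [NS]: N:empty,E:wait,S:empty,W:wait | queues: N=0 E=2 S=0 W=0
Step 3 [NS]: N:empty,E:wait,S:empty,W:wait | queues: N=0 E=2 S=0 W=0
Cars crossed by step 3: 2

Answer: 2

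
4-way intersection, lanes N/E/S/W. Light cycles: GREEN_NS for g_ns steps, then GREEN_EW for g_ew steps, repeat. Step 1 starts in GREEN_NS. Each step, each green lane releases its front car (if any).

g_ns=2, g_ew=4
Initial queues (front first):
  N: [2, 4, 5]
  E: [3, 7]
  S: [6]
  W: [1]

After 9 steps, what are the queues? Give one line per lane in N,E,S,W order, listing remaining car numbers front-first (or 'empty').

Step 1 [NS]: N:car2-GO,E:wait,S:car6-GO,W:wait | queues: N=2 E=2 S=0 W=1
Step 2 [NS]: N:car4-GO,E:wait,S:empty,W:wait | queues: N=1 E=2 S=0 W=1
Step 3 [EW]: N:wait,E:car3-GO,S:wait,W:car1-GO | queues: N=1 E=1 S=0 W=0
Step 4 [EW]: N:wait,E:car7-GO,S:wait,W:empty | queues: N=1 E=0 S=0 W=0
Step 5 [EW]: N:wait,E:empty,S:wait,W:empty | queues: N=1 E=0 S=0 W=0
Step 6 [EW]: N:wait,E:empty,S:wait,W:empty | queues: N=1 E=0 S=0 W=0
Step 7 [NS]: N:car5-GO,E:wait,S:empty,W:wait | queues: N=0 E=0 S=0 W=0

N: empty
E: empty
S: empty
W: empty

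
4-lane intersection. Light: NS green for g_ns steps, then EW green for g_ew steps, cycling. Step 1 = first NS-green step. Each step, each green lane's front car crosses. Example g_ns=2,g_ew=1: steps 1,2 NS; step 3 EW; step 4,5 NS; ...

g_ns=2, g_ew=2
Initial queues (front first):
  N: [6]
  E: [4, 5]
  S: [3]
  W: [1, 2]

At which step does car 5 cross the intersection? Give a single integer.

Step 1 [NS]: N:car6-GO,E:wait,S:car3-GO,W:wait | queues: N=0 E=2 S=0 W=2
Step 2 [NS]: N:empty,E:wait,S:empty,W:wait | queues: N=0 E=2 S=0 W=2
Step 3 [EW]: N:wait,E:car4-GO,S:wait,W:car1-GO | queues: N=0 E=1 S=0 W=1
Step 4 [EW]: N:wait,E:car5-GO,S:wait,W:car2-GO | queues: N=0 E=0 S=0 W=0
Car 5 crosses at step 4

4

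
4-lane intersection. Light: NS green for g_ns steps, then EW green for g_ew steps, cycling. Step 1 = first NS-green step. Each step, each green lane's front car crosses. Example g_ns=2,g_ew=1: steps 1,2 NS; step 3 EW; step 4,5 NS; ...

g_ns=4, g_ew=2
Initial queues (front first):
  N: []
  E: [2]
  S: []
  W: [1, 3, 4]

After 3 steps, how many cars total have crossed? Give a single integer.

Step 1 [NS]: N:empty,E:wait,S:empty,W:wait | queues: N=0 E=1 S=0 W=3
Step 2 [NS]: N:empty,E:wait,S:empty,W:wait | queues: N=0 E=1 S=0 W=3
Step 3 [NS]: N:empty,E:wait,S:empty,W:wait | queues: N=0 E=1 S=0 W=3
Cars crossed by step 3: 0

Answer: 0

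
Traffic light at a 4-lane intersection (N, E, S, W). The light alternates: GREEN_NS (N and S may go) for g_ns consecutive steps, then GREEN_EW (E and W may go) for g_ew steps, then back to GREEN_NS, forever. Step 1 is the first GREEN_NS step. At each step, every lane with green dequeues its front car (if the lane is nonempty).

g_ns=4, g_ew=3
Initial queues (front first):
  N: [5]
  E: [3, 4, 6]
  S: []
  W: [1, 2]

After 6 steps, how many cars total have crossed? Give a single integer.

Answer: 5

Derivation:
Step 1 [NS]: N:car5-GO,E:wait,S:empty,W:wait | queues: N=0 E=3 S=0 W=2
Step 2 [NS]: N:empty,E:wait,S:empty,W:wait | queues: N=0 E=3 S=0 W=2
Step 3 [NS]: N:empty,E:wait,S:empty,W:wait | queues: N=0 E=3 S=0 W=2
Step 4 [NS]: N:empty,E:wait,S:empty,W:wait | queues: N=0 E=3 S=0 W=2
Step 5 [EW]: N:wait,E:car3-GO,S:wait,W:car1-GO | queues: N=0 E=2 S=0 W=1
Step 6 [EW]: N:wait,E:car4-GO,S:wait,W:car2-GO | queues: N=0 E=1 S=0 W=0
Cars crossed by step 6: 5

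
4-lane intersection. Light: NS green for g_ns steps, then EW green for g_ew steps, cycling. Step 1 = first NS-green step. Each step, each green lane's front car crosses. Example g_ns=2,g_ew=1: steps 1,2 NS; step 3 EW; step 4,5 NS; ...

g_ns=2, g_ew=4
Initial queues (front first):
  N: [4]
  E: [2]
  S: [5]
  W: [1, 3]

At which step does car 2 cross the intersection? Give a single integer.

Step 1 [NS]: N:car4-GO,E:wait,S:car5-GO,W:wait | queues: N=0 E=1 S=0 W=2
Step 2 [NS]: N:empty,E:wait,S:empty,W:wait | queues: N=0 E=1 S=0 W=2
Step 3 [EW]: N:wait,E:car2-GO,S:wait,W:car1-GO | queues: N=0 E=0 S=0 W=1
Step 4 [EW]: N:wait,E:empty,S:wait,W:car3-GO | queues: N=0 E=0 S=0 W=0
Car 2 crosses at step 3

3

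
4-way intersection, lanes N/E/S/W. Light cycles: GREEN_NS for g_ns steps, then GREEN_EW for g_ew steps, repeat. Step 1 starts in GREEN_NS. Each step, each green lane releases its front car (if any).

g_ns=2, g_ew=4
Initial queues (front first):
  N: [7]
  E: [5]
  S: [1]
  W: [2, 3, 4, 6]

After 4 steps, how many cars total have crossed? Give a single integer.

Answer: 5

Derivation:
Step 1 [NS]: N:car7-GO,E:wait,S:car1-GO,W:wait | queues: N=0 E=1 S=0 W=4
Step 2 [NS]: N:empty,E:wait,S:empty,W:wait | queues: N=0 E=1 S=0 W=4
Step 3 [EW]: N:wait,E:car5-GO,S:wait,W:car2-GO | queues: N=0 E=0 S=0 W=3
Step 4 [EW]: N:wait,E:empty,S:wait,W:car3-GO | queues: N=0 E=0 S=0 W=2
Cars crossed by step 4: 5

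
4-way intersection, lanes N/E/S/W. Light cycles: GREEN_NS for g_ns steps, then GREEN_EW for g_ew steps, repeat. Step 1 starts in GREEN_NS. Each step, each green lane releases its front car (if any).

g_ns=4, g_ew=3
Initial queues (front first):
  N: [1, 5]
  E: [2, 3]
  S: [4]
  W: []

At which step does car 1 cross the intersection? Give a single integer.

Step 1 [NS]: N:car1-GO,E:wait,S:car4-GO,W:wait | queues: N=1 E=2 S=0 W=0
Step 2 [NS]: N:car5-GO,E:wait,S:empty,W:wait | queues: N=0 E=2 S=0 W=0
Step 3 [NS]: N:empty,E:wait,S:empty,W:wait | queues: N=0 E=2 S=0 W=0
Step 4 [NS]: N:empty,E:wait,S:empty,W:wait | queues: N=0 E=2 S=0 W=0
Step 5 [EW]: N:wait,E:car2-GO,S:wait,W:empty | queues: N=0 E=1 S=0 W=0
Step 6 [EW]: N:wait,E:car3-GO,S:wait,W:empty | queues: N=0 E=0 S=0 W=0
Car 1 crosses at step 1

1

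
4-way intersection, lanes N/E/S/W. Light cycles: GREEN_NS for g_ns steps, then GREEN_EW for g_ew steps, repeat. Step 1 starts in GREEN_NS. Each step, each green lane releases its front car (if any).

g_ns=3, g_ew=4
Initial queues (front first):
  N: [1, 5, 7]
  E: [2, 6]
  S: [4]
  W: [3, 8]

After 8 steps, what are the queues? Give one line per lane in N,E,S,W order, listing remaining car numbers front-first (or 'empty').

Step 1 [NS]: N:car1-GO,E:wait,S:car4-GO,W:wait | queues: N=2 E=2 S=0 W=2
Step 2 [NS]: N:car5-GO,E:wait,S:empty,W:wait | queues: N=1 E=2 S=0 W=2
Step 3 [NS]: N:car7-GO,E:wait,S:empty,W:wait | queues: N=0 E=2 S=0 W=2
Step 4 [EW]: N:wait,E:car2-GO,S:wait,W:car3-GO | queues: N=0 E=1 S=0 W=1
Step 5 [EW]: N:wait,E:car6-GO,S:wait,W:car8-GO | queues: N=0 E=0 S=0 W=0

N: empty
E: empty
S: empty
W: empty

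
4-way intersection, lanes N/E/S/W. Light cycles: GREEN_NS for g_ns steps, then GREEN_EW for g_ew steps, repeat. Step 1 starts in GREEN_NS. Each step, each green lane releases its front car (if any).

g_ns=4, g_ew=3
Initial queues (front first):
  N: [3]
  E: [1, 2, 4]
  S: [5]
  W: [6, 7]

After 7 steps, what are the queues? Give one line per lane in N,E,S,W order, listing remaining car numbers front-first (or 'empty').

Step 1 [NS]: N:car3-GO,E:wait,S:car5-GO,W:wait | queues: N=0 E=3 S=0 W=2
Step 2 [NS]: N:empty,E:wait,S:empty,W:wait | queues: N=0 E=3 S=0 W=2
Step 3 [NS]: N:empty,E:wait,S:empty,W:wait | queues: N=0 E=3 S=0 W=2
Step 4 [NS]: N:empty,E:wait,S:empty,W:wait | queues: N=0 E=3 S=0 W=2
Step 5 [EW]: N:wait,E:car1-GO,S:wait,W:car6-GO | queues: N=0 E=2 S=0 W=1
Step 6 [EW]: N:wait,E:car2-GO,S:wait,W:car7-GO | queues: N=0 E=1 S=0 W=0
Step 7 [EW]: N:wait,E:car4-GO,S:wait,W:empty | queues: N=0 E=0 S=0 W=0

N: empty
E: empty
S: empty
W: empty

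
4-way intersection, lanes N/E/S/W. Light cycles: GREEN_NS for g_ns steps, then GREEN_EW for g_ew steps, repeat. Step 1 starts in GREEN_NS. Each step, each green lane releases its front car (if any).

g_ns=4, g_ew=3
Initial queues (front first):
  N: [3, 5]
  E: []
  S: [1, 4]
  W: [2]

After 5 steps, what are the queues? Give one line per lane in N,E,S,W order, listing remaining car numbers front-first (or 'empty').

Step 1 [NS]: N:car3-GO,E:wait,S:car1-GO,W:wait | queues: N=1 E=0 S=1 W=1
Step 2 [NS]: N:car5-GO,E:wait,S:car4-GO,W:wait | queues: N=0 E=0 S=0 W=1
Step 3 [NS]: N:empty,E:wait,S:empty,W:wait | queues: N=0 E=0 S=0 W=1
Step 4 [NS]: N:empty,E:wait,S:empty,W:wait | queues: N=0 E=0 S=0 W=1
Step 5 [EW]: N:wait,E:empty,S:wait,W:car2-GO | queues: N=0 E=0 S=0 W=0

N: empty
E: empty
S: empty
W: empty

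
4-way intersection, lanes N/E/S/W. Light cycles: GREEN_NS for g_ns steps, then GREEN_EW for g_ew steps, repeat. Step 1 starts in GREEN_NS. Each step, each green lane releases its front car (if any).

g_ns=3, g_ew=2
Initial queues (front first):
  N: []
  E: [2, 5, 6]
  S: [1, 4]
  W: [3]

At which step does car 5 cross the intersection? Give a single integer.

Step 1 [NS]: N:empty,E:wait,S:car1-GO,W:wait | queues: N=0 E=3 S=1 W=1
Step 2 [NS]: N:empty,E:wait,S:car4-GO,W:wait | queues: N=0 E=3 S=0 W=1
Step 3 [NS]: N:empty,E:wait,S:empty,W:wait | queues: N=0 E=3 S=0 W=1
Step 4 [EW]: N:wait,E:car2-GO,S:wait,W:car3-GO | queues: N=0 E=2 S=0 W=0
Step 5 [EW]: N:wait,E:car5-GO,S:wait,W:empty | queues: N=0 E=1 S=0 W=0
Step 6 [NS]: N:empty,E:wait,S:empty,W:wait | queues: N=0 E=1 S=0 W=0
Step 7 [NS]: N:empty,E:wait,S:empty,W:wait | queues: N=0 E=1 S=0 W=0
Step 8 [NS]: N:empty,E:wait,S:empty,W:wait | queues: N=0 E=1 S=0 W=0
Step 9 [EW]: N:wait,E:car6-GO,S:wait,W:empty | queues: N=0 E=0 S=0 W=0
Car 5 crosses at step 5

5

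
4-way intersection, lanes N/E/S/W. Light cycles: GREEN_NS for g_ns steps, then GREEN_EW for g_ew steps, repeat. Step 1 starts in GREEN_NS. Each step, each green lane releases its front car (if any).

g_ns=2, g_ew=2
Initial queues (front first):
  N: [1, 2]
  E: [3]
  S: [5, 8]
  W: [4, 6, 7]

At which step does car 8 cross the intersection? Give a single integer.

Step 1 [NS]: N:car1-GO,E:wait,S:car5-GO,W:wait | queues: N=1 E=1 S=1 W=3
Step 2 [NS]: N:car2-GO,E:wait,S:car8-GO,W:wait | queues: N=0 E=1 S=0 W=3
Step 3 [EW]: N:wait,E:car3-GO,S:wait,W:car4-GO | queues: N=0 E=0 S=0 W=2
Step 4 [EW]: N:wait,E:empty,S:wait,W:car6-GO | queues: N=0 E=0 S=0 W=1
Step 5 [NS]: N:empty,E:wait,S:empty,W:wait | queues: N=0 E=0 S=0 W=1
Step 6 [NS]: N:empty,E:wait,S:empty,W:wait | queues: N=0 E=0 S=0 W=1
Step 7 [EW]: N:wait,E:empty,S:wait,W:car7-GO | queues: N=0 E=0 S=0 W=0
Car 8 crosses at step 2

2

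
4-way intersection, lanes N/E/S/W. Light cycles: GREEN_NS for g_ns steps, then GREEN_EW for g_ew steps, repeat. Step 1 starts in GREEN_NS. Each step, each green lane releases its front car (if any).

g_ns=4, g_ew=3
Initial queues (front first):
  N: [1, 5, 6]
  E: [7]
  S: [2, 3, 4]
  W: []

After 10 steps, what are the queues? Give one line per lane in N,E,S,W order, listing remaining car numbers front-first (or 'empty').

Step 1 [NS]: N:car1-GO,E:wait,S:car2-GO,W:wait | queues: N=2 E=1 S=2 W=0
Step 2 [NS]: N:car5-GO,E:wait,S:car3-GO,W:wait | queues: N=1 E=1 S=1 W=0
Step 3 [NS]: N:car6-GO,E:wait,S:car4-GO,W:wait | queues: N=0 E=1 S=0 W=0
Step 4 [NS]: N:empty,E:wait,S:empty,W:wait | queues: N=0 E=1 S=0 W=0
Step 5 [EW]: N:wait,E:car7-GO,S:wait,W:empty | queues: N=0 E=0 S=0 W=0

N: empty
E: empty
S: empty
W: empty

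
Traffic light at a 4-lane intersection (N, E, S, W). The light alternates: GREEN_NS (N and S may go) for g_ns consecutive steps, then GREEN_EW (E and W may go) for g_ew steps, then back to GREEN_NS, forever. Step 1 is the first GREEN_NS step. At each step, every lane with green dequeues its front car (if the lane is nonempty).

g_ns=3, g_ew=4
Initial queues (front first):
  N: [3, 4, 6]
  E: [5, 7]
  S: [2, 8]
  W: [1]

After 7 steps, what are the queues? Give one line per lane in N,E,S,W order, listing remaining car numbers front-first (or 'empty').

Step 1 [NS]: N:car3-GO,E:wait,S:car2-GO,W:wait | queues: N=2 E=2 S=1 W=1
Step 2 [NS]: N:car4-GO,E:wait,S:car8-GO,W:wait | queues: N=1 E=2 S=0 W=1
Step 3 [NS]: N:car6-GO,E:wait,S:empty,W:wait | queues: N=0 E=2 S=0 W=1
Step 4 [EW]: N:wait,E:car5-GO,S:wait,W:car1-GO | queues: N=0 E=1 S=0 W=0
Step 5 [EW]: N:wait,E:car7-GO,S:wait,W:empty | queues: N=0 E=0 S=0 W=0

N: empty
E: empty
S: empty
W: empty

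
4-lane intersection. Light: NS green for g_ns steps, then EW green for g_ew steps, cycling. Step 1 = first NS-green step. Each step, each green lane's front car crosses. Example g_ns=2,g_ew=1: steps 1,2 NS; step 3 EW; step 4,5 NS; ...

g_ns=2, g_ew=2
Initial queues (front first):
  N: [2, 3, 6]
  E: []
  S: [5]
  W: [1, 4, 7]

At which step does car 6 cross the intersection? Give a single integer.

Step 1 [NS]: N:car2-GO,E:wait,S:car5-GO,W:wait | queues: N=2 E=0 S=0 W=3
Step 2 [NS]: N:car3-GO,E:wait,S:empty,W:wait | queues: N=1 E=0 S=0 W=3
Step 3 [EW]: N:wait,E:empty,S:wait,W:car1-GO | queues: N=1 E=0 S=0 W=2
Step 4 [EW]: N:wait,E:empty,S:wait,W:car4-GO | queues: N=1 E=0 S=0 W=1
Step 5 [NS]: N:car6-GO,E:wait,S:empty,W:wait | queues: N=0 E=0 S=0 W=1
Step 6 [NS]: N:empty,E:wait,S:empty,W:wait | queues: N=0 E=0 S=0 W=1
Step 7 [EW]: N:wait,E:empty,S:wait,W:car7-GO | queues: N=0 E=0 S=0 W=0
Car 6 crosses at step 5

5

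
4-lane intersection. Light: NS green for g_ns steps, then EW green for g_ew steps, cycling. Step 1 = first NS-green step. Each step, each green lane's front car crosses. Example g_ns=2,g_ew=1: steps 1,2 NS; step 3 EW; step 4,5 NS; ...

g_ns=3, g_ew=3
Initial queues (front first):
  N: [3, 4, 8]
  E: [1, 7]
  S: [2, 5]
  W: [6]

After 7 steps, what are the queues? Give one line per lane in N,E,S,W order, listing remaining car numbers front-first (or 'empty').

Step 1 [NS]: N:car3-GO,E:wait,S:car2-GO,W:wait | queues: N=2 E=2 S=1 W=1
Step 2 [NS]: N:car4-GO,E:wait,S:car5-GO,W:wait | queues: N=1 E=2 S=0 W=1
Step 3 [NS]: N:car8-GO,E:wait,S:empty,W:wait | queues: N=0 E=2 S=0 W=1
Step 4 [EW]: N:wait,E:car1-GO,S:wait,W:car6-GO | queues: N=0 E=1 S=0 W=0
Step 5 [EW]: N:wait,E:car7-GO,S:wait,W:empty | queues: N=0 E=0 S=0 W=0

N: empty
E: empty
S: empty
W: empty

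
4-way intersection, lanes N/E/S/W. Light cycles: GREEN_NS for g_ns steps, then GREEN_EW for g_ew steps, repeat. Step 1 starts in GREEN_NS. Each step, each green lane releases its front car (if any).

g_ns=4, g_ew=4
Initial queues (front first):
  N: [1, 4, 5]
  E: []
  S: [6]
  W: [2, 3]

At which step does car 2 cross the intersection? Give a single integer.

Step 1 [NS]: N:car1-GO,E:wait,S:car6-GO,W:wait | queues: N=2 E=0 S=0 W=2
Step 2 [NS]: N:car4-GO,E:wait,S:empty,W:wait | queues: N=1 E=0 S=0 W=2
Step 3 [NS]: N:car5-GO,E:wait,S:empty,W:wait | queues: N=0 E=0 S=0 W=2
Step 4 [NS]: N:empty,E:wait,S:empty,W:wait | queues: N=0 E=0 S=0 W=2
Step 5 [EW]: N:wait,E:empty,S:wait,W:car2-GO | queues: N=0 E=0 S=0 W=1
Step 6 [EW]: N:wait,E:empty,S:wait,W:car3-GO | queues: N=0 E=0 S=0 W=0
Car 2 crosses at step 5

5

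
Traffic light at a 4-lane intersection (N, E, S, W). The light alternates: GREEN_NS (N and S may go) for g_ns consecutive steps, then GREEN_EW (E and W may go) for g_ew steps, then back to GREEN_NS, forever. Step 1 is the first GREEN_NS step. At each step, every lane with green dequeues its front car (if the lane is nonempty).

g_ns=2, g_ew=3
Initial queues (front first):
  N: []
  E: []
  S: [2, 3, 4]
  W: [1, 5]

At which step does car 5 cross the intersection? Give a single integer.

Step 1 [NS]: N:empty,E:wait,S:car2-GO,W:wait | queues: N=0 E=0 S=2 W=2
Step 2 [NS]: N:empty,E:wait,S:car3-GO,W:wait | queues: N=0 E=0 S=1 W=2
Step 3 [EW]: N:wait,E:empty,S:wait,W:car1-GO | queues: N=0 E=0 S=1 W=1
Step 4 [EW]: N:wait,E:empty,S:wait,W:car5-GO | queues: N=0 E=0 S=1 W=0
Step 5 [EW]: N:wait,E:empty,S:wait,W:empty | queues: N=0 E=0 S=1 W=0
Step 6 [NS]: N:empty,E:wait,S:car4-GO,W:wait | queues: N=0 E=0 S=0 W=0
Car 5 crosses at step 4

4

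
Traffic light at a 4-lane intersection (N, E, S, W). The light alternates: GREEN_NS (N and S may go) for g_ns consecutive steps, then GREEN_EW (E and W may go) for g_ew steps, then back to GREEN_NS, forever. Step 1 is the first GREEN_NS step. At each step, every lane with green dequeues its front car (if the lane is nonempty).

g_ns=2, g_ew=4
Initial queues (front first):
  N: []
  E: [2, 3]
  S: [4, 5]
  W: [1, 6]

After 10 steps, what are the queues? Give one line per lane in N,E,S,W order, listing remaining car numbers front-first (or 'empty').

Step 1 [NS]: N:empty,E:wait,S:car4-GO,W:wait | queues: N=0 E=2 S=1 W=2
Step 2 [NS]: N:empty,E:wait,S:car5-GO,W:wait | queues: N=0 E=2 S=0 W=2
Step 3 [EW]: N:wait,E:car2-GO,S:wait,W:car1-GO | queues: N=0 E=1 S=0 W=1
Step 4 [EW]: N:wait,E:car3-GO,S:wait,W:car6-GO | queues: N=0 E=0 S=0 W=0

N: empty
E: empty
S: empty
W: empty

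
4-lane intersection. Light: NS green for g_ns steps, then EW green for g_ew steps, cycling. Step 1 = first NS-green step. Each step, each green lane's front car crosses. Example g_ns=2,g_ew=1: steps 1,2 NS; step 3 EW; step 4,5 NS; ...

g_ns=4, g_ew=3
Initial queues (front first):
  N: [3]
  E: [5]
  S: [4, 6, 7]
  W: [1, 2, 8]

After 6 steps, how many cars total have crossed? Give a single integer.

Answer: 7

Derivation:
Step 1 [NS]: N:car3-GO,E:wait,S:car4-GO,W:wait | queues: N=0 E=1 S=2 W=3
Step 2 [NS]: N:empty,E:wait,S:car6-GO,W:wait | queues: N=0 E=1 S=1 W=3
Step 3 [NS]: N:empty,E:wait,S:car7-GO,W:wait | queues: N=0 E=1 S=0 W=3
Step 4 [NS]: N:empty,E:wait,S:empty,W:wait | queues: N=0 E=1 S=0 W=3
Step 5 [EW]: N:wait,E:car5-GO,S:wait,W:car1-GO | queues: N=0 E=0 S=0 W=2
Step 6 [EW]: N:wait,E:empty,S:wait,W:car2-GO | queues: N=0 E=0 S=0 W=1
Cars crossed by step 6: 7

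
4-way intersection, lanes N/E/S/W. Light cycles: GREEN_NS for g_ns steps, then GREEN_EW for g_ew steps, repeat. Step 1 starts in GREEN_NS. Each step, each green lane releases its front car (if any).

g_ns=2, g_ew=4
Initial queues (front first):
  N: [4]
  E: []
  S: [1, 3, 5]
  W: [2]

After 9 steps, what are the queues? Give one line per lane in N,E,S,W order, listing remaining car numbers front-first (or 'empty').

Step 1 [NS]: N:car4-GO,E:wait,S:car1-GO,W:wait | queues: N=0 E=0 S=2 W=1
Step 2 [NS]: N:empty,E:wait,S:car3-GO,W:wait | queues: N=0 E=0 S=1 W=1
Step 3 [EW]: N:wait,E:empty,S:wait,W:car2-GO | queues: N=0 E=0 S=1 W=0
Step 4 [EW]: N:wait,E:empty,S:wait,W:empty | queues: N=0 E=0 S=1 W=0
Step 5 [EW]: N:wait,E:empty,S:wait,W:empty | queues: N=0 E=0 S=1 W=0
Step 6 [EW]: N:wait,E:empty,S:wait,W:empty | queues: N=0 E=0 S=1 W=0
Step 7 [NS]: N:empty,E:wait,S:car5-GO,W:wait | queues: N=0 E=0 S=0 W=0

N: empty
E: empty
S: empty
W: empty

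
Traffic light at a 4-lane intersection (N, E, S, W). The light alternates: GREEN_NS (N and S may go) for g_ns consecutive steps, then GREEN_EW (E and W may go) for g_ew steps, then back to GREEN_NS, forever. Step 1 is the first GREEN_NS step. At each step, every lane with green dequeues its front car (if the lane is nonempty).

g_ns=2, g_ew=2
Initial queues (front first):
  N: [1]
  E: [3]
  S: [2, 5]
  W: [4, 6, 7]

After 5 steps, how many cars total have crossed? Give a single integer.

Answer: 6

Derivation:
Step 1 [NS]: N:car1-GO,E:wait,S:car2-GO,W:wait | queues: N=0 E=1 S=1 W=3
Step 2 [NS]: N:empty,E:wait,S:car5-GO,W:wait | queues: N=0 E=1 S=0 W=3
Step 3 [EW]: N:wait,E:car3-GO,S:wait,W:car4-GO | queues: N=0 E=0 S=0 W=2
Step 4 [EW]: N:wait,E:empty,S:wait,W:car6-GO | queues: N=0 E=0 S=0 W=1
Step 5 [NS]: N:empty,E:wait,S:empty,W:wait | queues: N=0 E=0 S=0 W=1
Cars crossed by step 5: 6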